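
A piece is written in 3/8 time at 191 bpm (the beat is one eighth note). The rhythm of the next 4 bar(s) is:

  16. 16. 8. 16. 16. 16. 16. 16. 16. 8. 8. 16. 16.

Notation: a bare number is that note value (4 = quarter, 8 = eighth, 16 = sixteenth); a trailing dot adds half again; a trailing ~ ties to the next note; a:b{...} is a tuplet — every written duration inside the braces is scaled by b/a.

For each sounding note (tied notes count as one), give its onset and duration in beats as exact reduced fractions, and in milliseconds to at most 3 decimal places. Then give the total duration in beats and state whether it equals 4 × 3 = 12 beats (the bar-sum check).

1) 0.0ms=0b +235.602ms=3/4b
2) 235.602ms=3/4b +235.602ms=3/4b
3) 471.204ms=3/2b +471.204ms=3/2b
4) 942.408ms=3b +235.602ms=3/4b
5) 1178.01ms=15/4b +235.602ms=3/4b
6) 1413.613ms=9/2b +235.602ms=3/4b
7) 1649.215ms=21/4b +235.602ms=3/4b
8) 1884.817ms=6b +235.602ms=3/4b
9) 2120.419ms=27/4b +235.602ms=3/4b
10) 2356.021ms=15/2b +471.204ms=3/2b
11) 2827.225ms=9b +471.204ms=3/2b
12) 3298.429ms=21/2b +235.602ms=3/4b
13) 3534.031ms=45/4b +235.602ms=3/4b
Σ=12b of 12 (191bpm 3/8) — PASS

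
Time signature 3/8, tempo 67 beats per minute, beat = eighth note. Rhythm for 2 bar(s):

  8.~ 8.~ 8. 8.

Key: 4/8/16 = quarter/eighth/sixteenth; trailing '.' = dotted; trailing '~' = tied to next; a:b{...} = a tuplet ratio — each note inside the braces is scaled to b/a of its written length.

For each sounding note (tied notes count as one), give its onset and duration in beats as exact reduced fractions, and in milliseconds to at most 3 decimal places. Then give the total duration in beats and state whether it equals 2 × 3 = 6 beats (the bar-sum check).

1) 0.0ms=0b +4029.851ms=9/2b
2) 4029.851ms=9/2b +1343.284ms=3/2b
Σ=6b of 6 (67bpm 3/8) — PASS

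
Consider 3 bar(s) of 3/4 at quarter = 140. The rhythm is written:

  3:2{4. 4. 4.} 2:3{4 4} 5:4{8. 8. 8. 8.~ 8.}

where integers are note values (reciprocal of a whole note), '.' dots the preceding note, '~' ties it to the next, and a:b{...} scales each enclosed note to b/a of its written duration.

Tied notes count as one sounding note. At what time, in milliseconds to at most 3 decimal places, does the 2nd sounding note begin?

1. 0.0ms @ 0 + 428.571ms (1)
2. 428.571ms @ 1 + 428.571ms (1)
3. 857.143ms @ 2 + 428.571ms (1)
4. 1285.714ms @ 3 + 642.857ms (3/2)
5. 1928.571ms @ 9/2 + 642.857ms (3/2)
6. 2571.429ms @ 6 + 257.143ms (3/5)
7. 2828.571ms @ 33/5 + 257.143ms (3/5)
8. 3085.714ms @ 36/5 + 257.143ms (3/5)
9. 3342.857ms @ 39/5 + 514.286ms (6/5)

note 2 onset = 1b = 428.571ms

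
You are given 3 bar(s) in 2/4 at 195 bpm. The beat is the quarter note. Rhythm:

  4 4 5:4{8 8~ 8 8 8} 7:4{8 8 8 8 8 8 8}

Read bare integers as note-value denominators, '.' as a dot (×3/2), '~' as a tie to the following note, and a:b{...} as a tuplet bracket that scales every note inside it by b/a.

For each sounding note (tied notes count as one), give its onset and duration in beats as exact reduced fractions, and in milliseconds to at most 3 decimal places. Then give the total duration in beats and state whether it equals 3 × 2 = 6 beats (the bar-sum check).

1) 0.0ms=0b +307.692ms=1b
2) 307.692ms=1b +307.692ms=1b
3) 615.385ms=2b +123.077ms=2/5b
4) 738.462ms=12/5b +246.154ms=4/5b
5) 984.615ms=16/5b +123.077ms=2/5b
6) 1107.692ms=18/5b +123.077ms=2/5b
7) 1230.769ms=4b +87.912ms=2/7b
8) 1318.681ms=30/7b +87.912ms=2/7b
9) 1406.593ms=32/7b +87.912ms=2/7b
10) 1494.505ms=34/7b +87.912ms=2/7b
11) 1582.418ms=36/7b +87.912ms=2/7b
12) 1670.33ms=38/7b +87.912ms=2/7b
13) 1758.242ms=40/7b +87.912ms=2/7b
Σ=6b of 6 (195bpm 2/4) — PASS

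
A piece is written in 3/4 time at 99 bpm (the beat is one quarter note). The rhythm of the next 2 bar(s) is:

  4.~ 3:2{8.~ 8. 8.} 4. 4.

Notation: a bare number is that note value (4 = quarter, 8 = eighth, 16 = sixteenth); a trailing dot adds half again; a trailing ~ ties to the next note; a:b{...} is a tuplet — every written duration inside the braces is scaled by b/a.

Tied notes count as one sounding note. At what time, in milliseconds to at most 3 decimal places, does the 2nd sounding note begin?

1. 0.0ms @ 0 + 1515.152ms (5/2)
2. 1515.152ms @ 5/2 + 303.03ms (1/2)
3. 1818.182ms @ 3 + 909.091ms (3/2)
4. 2727.273ms @ 9/2 + 909.091ms (3/2)

note 2 onset = 5/2b = 1515.152ms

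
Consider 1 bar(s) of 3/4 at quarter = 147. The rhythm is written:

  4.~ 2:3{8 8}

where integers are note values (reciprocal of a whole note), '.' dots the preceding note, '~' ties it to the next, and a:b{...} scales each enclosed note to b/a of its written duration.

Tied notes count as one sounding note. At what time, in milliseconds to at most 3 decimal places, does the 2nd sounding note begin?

note 2 onset = 9/4b = 918.367ms

1. 0.0ms @ 0 + 918.367ms (9/4)
2. 918.367ms @ 9/4 + 306.122ms (3/4)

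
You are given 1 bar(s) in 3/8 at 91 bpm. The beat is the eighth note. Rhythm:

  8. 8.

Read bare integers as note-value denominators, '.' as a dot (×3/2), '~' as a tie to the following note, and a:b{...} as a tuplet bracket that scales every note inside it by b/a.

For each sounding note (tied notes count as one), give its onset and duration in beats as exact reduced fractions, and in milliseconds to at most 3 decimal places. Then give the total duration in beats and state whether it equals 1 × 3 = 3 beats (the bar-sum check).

1) 0.0ms=0b +989.011ms=3/2b
2) 989.011ms=3/2b +989.011ms=3/2b
Σ=3b of 3 (91bpm 3/8) — PASS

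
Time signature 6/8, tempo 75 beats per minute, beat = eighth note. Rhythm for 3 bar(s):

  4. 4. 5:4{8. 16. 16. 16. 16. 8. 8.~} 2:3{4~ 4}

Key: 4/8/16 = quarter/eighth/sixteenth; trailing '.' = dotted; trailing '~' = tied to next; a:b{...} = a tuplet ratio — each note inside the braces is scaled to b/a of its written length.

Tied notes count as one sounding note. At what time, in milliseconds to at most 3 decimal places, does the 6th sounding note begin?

1. 0.0ms @ 0 + 2400.0ms (3)
2. 2400.0ms @ 3 + 2400.0ms (3)
3. 4800.0ms @ 6 + 960.0ms (6/5)
4. 5760.0ms @ 36/5 + 480.0ms (3/5)
5. 6240.0ms @ 39/5 + 480.0ms (3/5)
6. 6720.0ms @ 42/5 + 480.0ms (3/5)
7. 7200.0ms @ 9 + 480.0ms (3/5)
8. 7680.0ms @ 48/5 + 960.0ms (6/5)
9. 8640.0ms @ 54/5 + 5760.0ms (36/5)

note 6 onset = 42/5b = 6720.0ms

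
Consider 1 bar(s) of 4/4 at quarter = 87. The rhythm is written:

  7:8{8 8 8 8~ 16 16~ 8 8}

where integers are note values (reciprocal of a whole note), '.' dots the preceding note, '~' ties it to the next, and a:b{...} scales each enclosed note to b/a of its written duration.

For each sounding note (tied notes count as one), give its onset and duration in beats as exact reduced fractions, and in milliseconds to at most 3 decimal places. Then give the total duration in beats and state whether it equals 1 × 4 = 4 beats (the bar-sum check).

1) 0.0ms=0b +394.089ms=4/7b
2) 394.089ms=4/7b +394.089ms=4/7b
3) 788.177ms=8/7b +394.089ms=4/7b
4) 1182.266ms=12/7b +591.133ms=6/7b
5) 1773.399ms=18/7b +591.133ms=6/7b
6) 2364.532ms=24/7b +394.089ms=4/7b
Σ=4b of 4 (87bpm 4/4) — PASS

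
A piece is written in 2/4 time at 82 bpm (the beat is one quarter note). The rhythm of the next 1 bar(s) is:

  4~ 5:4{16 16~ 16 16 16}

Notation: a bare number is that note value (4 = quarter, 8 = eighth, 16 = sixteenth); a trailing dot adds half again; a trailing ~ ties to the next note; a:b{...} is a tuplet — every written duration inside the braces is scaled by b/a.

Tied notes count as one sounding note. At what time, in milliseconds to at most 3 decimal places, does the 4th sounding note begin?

1. 0.0ms @ 0 + 878.049ms (6/5)
2. 878.049ms @ 6/5 + 292.683ms (2/5)
3. 1170.732ms @ 8/5 + 146.341ms (1/5)
4. 1317.073ms @ 9/5 + 146.341ms (1/5)

note 4 onset = 9/5b = 1317.073ms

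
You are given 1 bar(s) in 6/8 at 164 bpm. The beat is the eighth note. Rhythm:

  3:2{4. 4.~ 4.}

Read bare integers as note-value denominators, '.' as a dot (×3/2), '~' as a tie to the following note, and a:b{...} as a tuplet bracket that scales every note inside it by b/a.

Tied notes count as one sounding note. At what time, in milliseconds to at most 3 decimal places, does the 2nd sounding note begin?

1. 0.0ms @ 0 + 731.707ms (2)
2. 731.707ms @ 2 + 1463.415ms (4)

note 2 onset = 2b = 731.707ms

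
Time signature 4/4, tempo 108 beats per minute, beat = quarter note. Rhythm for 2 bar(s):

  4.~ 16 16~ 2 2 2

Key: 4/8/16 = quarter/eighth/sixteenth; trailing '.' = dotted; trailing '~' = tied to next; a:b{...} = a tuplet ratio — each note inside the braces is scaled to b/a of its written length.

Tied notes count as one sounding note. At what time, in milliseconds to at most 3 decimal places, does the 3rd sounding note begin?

note 3 onset = 4b = 2222.222ms

1. 0.0ms @ 0 + 972.222ms (7/4)
2. 972.222ms @ 7/4 + 1250.0ms (9/4)
3. 2222.222ms @ 4 + 1111.111ms (2)
4. 3333.333ms @ 6 + 1111.111ms (2)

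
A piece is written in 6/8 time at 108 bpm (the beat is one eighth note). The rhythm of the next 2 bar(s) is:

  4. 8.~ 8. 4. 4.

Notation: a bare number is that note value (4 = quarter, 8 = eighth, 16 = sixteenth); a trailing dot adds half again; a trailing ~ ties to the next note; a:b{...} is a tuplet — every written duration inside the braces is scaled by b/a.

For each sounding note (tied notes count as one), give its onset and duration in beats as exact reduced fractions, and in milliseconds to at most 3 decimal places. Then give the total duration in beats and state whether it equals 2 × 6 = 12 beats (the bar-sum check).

1) 0.0ms=0b +1666.667ms=3b
2) 1666.667ms=3b +1666.667ms=3b
3) 3333.333ms=6b +1666.667ms=3b
4) 5000.0ms=9b +1666.667ms=3b
Σ=12b of 12 (108bpm 6/8) — PASS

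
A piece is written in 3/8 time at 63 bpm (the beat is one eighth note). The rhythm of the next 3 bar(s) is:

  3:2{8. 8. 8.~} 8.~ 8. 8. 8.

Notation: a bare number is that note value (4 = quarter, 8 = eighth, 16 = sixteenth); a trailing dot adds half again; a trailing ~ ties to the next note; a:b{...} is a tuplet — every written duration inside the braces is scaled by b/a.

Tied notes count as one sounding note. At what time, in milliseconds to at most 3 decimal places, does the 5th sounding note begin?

1. 0.0ms @ 0 + 952.381ms (1)
2. 952.381ms @ 1 + 952.381ms (1)
3. 1904.762ms @ 2 + 3809.524ms (4)
4. 5714.286ms @ 6 + 1428.571ms (3/2)
5. 7142.857ms @ 15/2 + 1428.571ms (3/2)

note 5 onset = 15/2b = 7142.857ms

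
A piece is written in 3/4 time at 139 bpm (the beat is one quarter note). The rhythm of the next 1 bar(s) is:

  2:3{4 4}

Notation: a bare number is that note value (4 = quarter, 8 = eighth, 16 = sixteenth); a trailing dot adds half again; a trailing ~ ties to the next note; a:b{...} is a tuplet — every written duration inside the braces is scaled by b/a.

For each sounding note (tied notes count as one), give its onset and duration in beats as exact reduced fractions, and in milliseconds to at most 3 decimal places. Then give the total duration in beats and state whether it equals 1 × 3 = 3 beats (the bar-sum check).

1) 0.0ms=0b +647.482ms=3/2b
2) 647.482ms=3/2b +647.482ms=3/2b
Σ=3b of 3 (139bpm 3/4) — PASS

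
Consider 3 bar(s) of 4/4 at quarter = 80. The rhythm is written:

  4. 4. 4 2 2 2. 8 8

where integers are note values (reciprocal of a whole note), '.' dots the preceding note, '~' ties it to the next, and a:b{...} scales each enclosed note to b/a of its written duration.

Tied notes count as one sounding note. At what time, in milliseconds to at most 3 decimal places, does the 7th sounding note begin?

1. 0.0ms @ 0 + 1125.0ms (3/2)
2. 1125.0ms @ 3/2 + 1125.0ms (3/2)
3. 2250.0ms @ 3 + 750.0ms (1)
4. 3000.0ms @ 4 + 1500.0ms (2)
5. 4500.0ms @ 6 + 1500.0ms (2)
6. 6000.0ms @ 8 + 2250.0ms (3)
7. 8250.0ms @ 11 + 375.0ms (1/2)
8. 8625.0ms @ 23/2 + 375.0ms (1/2)

note 7 onset = 11b = 8250.0ms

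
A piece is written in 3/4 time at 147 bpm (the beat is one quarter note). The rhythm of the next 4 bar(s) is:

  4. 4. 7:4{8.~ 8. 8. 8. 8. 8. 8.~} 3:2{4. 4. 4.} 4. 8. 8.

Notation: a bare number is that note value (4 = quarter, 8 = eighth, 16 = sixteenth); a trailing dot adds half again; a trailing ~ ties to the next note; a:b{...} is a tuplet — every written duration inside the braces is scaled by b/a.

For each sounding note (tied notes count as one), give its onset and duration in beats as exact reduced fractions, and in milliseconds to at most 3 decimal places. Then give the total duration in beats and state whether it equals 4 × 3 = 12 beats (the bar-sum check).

1) 0.0ms=0b +612.245ms=3/2b
2) 612.245ms=3/2b +612.245ms=3/2b
3) 1224.49ms=3b +349.854ms=6/7b
4) 1574.344ms=27/7b +174.927ms=3/7b
5) 1749.271ms=30/7b +174.927ms=3/7b
6) 1924.198ms=33/7b +174.927ms=3/7b
7) 2099.125ms=36/7b +174.927ms=3/7b
8) 2274.052ms=39/7b +583.09ms=10/7b
9) 2857.143ms=7b +408.163ms=1b
10) 3265.306ms=8b +408.163ms=1b
11) 3673.469ms=9b +612.245ms=3/2b
12) 4285.714ms=21/2b +306.122ms=3/4b
13) 4591.837ms=45/4b +306.122ms=3/4b
Σ=12b of 12 (147bpm 3/4) — PASS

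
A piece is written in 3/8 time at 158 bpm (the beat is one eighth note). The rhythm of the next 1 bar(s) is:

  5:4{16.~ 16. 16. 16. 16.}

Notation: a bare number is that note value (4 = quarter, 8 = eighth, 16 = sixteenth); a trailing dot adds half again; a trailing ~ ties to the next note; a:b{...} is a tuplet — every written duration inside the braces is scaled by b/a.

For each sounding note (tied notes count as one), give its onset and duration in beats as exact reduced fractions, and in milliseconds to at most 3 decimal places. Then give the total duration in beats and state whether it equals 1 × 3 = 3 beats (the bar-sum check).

1) 0.0ms=0b +455.696ms=6/5b
2) 455.696ms=6/5b +227.848ms=3/5b
3) 683.544ms=9/5b +227.848ms=3/5b
4) 911.392ms=12/5b +227.848ms=3/5b
Σ=3b of 3 (158bpm 3/8) — PASS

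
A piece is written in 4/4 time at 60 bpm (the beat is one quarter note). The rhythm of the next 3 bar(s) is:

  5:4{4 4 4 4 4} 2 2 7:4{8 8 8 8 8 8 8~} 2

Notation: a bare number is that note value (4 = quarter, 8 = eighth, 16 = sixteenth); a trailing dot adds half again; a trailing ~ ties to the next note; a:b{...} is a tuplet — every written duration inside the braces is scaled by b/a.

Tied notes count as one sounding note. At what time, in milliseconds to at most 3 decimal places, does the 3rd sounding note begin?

1. 0.0ms @ 0 + 800.0ms (4/5)
2. 800.0ms @ 4/5 + 800.0ms (4/5)
3. 1600.0ms @ 8/5 + 800.0ms (4/5)
4. 2400.0ms @ 12/5 + 800.0ms (4/5)
5. 3200.0ms @ 16/5 + 800.0ms (4/5)
6. 4000.0ms @ 4 + 2000.0ms (2)
7. 6000.0ms @ 6 + 2000.0ms (2)
8. 8000.0ms @ 8 + 285.714ms (2/7)
9. 8285.714ms @ 58/7 + 285.714ms (2/7)
10. 8571.429ms @ 60/7 + 285.714ms (2/7)
11. 8857.143ms @ 62/7 + 285.714ms (2/7)
12. 9142.857ms @ 64/7 + 285.714ms (2/7)
13. 9428.571ms @ 66/7 + 285.714ms (2/7)
14. 9714.286ms @ 68/7 + 2285.714ms (16/7)

note 3 onset = 8/5b = 1600.0ms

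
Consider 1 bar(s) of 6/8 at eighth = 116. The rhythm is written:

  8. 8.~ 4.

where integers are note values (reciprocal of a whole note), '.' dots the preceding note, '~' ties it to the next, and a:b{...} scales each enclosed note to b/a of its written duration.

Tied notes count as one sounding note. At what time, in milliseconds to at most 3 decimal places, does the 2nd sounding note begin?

1. 0.0ms @ 0 + 775.862ms (3/2)
2. 775.862ms @ 3/2 + 2327.586ms (9/2)

note 2 onset = 3/2b = 775.862ms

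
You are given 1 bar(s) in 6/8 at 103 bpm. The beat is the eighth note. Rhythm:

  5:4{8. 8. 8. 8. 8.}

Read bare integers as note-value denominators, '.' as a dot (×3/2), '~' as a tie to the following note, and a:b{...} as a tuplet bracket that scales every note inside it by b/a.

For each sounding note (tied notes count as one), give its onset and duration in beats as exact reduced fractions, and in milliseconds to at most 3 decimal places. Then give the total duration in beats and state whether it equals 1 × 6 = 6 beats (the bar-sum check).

1) 0.0ms=0b +699.029ms=6/5b
2) 699.029ms=6/5b +699.029ms=6/5b
3) 1398.058ms=12/5b +699.029ms=6/5b
4) 2097.087ms=18/5b +699.029ms=6/5b
5) 2796.117ms=24/5b +699.029ms=6/5b
Σ=6b of 6 (103bpm 6/8) — PASS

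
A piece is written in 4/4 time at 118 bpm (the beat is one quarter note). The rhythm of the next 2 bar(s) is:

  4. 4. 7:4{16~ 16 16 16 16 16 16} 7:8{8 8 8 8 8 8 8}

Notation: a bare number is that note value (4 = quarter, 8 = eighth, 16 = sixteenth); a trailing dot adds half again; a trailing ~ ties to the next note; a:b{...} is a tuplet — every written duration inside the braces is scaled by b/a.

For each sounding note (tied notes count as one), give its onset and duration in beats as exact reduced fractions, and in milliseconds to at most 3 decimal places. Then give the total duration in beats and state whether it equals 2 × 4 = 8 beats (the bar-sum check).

1) 0.0ms=0b +762.712ms=3/2b
2) 762.712ms=3/2b +762.712ms=3/2b
3) 1525.424ms=3b +145.278ms=2/7b
4) 1670.702ms=23/7b +72.639ms=1/7b
5) 1743.341ms=24/7b +72.639ms=1/7b
6) 1815.981ms=25/7b +72.639ms=1/7b
7) 1888.62ms=26/7b +72.639ms=1/7b
8) 1961.259ms=27/7b +72.639ms=1/7b
9) 2033.898ms=4b +290.557ms=4/7b
10) 2324.455ms=32/7b +290.557ms=4/7b
11) 2615.012ms=36/7b +290.557ms=4/7b
12) 2905.569ms=40/7b +290.557ms=4/7b
13) 3196.126ms=44/7b +290.557ms=4/7b
14) 3486.683ms=48/7b +290.557ms=4/7b
15) 3777.24ms=52/7b +290.557ms=4/7b
Σ=8b of 8 (118bpm 4/4) — PASS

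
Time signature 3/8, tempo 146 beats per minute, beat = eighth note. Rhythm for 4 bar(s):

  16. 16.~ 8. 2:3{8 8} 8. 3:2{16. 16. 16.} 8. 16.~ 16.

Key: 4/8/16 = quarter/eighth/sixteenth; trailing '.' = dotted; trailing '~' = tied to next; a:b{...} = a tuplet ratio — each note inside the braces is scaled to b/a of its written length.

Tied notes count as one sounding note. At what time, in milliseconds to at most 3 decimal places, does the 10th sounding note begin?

note 10 onset = 21/2b = 4315.068ms

1. 0.0ms @ 0 + 308.219ms (3/4)
2. 308.219ms @ 3/4 + 924.658ms (9/4)
3. 1232.877ms @ 3 + 616.438ms (3/2)
4. 1849.315ms @ 9/2 + 616.438ms (3/2)
5. 2465.753ms @ 6 + 616.438ms (3/2)
6. 3082.192ms @ 15/2 + 205.479ms (1/2)
7. 3287.671ms @ 8 + 205.479ms (1/2)
8. 3493.151ms @ 17/2 + 205.479ms (1/2)
9. 3698.63ms @ 9 + 616.438ms (3/2)
10. 4315.068ms @ 21/2 + 616.438ms (3/2)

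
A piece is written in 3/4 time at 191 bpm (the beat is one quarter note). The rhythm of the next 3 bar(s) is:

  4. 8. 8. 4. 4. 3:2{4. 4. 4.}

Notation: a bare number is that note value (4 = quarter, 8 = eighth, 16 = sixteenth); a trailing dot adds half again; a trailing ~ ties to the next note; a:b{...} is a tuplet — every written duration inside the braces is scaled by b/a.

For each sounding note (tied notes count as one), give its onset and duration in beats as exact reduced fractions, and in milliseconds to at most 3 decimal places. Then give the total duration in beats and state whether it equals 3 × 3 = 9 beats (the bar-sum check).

1) 0.0ms=0b +471.204ms=3/2b
2) 471.204ms=3/2b +235.602ms=3/4b
3) 706.806ms=9/4b +235.602ms=3/4b
4) 942.408ms=3b +471.204ms=3/2b
5) 1413.613ms=9/2b +471.204ms=3/2b
6) 1884.817ms=6b +314.136ms=1b
7) 2198.953ms=7b +314.136ms=1b
8) 2513.089ms=8b +314.136ms=1b
Σ=9b of 9 (191bpm 3/4) — PASS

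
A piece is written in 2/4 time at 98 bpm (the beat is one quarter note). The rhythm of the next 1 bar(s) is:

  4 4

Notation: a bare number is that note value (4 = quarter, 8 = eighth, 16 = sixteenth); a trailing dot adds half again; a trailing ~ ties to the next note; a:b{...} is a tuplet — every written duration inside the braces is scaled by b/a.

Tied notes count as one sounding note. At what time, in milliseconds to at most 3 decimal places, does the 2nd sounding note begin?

note 2 onset = 1b = 612.245ms

1. 0.0ms @ 0 + 612.245ms (1)
2. 612.245ms @ 1 + 612.245ms (1)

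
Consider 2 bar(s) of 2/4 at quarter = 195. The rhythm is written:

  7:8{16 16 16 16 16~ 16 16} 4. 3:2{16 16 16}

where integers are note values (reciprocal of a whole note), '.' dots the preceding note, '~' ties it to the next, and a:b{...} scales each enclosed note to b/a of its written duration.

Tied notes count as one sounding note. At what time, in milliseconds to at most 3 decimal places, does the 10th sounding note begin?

note 10 onset = 23/6b = 1179.487ms

1. 0.0ms @ 0 + 87.912ms (2/7)
2. 87.912ms @ 2/7 + 87.912ms (2/7)
3. 175.824ms @ 4/7 + 87.912ms (2/7)
4. 263.736ms @ 6/7 + 87.912ms (2/7)
5. 351.648ms @ 8/7 + 175.824ms (4/7)
6. 527.473ms @ 12/7 + 87.912ms (2/7)
7. 615.385ms @ 2 + 461.538ms (3/2)
8. 1076.923ms @ 7/2 + 51.282ms (1/6)
9. 1128.205ms @ 11/3 + 51.282ms (1/6)
10. 1179.487ms @ 23/6 + 51.282ms (1/6)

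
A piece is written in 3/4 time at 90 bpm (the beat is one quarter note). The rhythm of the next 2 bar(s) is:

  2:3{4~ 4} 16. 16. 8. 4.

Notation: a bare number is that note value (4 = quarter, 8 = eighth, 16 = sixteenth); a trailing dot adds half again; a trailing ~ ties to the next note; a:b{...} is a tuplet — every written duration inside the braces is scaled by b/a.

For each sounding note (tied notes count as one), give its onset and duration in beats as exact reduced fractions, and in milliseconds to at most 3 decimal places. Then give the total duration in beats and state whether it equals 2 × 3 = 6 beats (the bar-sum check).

1) 0.0ms=0b +2000.0ms=3b
2) 2000.0ms=3b +250.0ms=3/8b
3) 2250.0ms=27/8b +250.0ms=3/8b
4) 2500.0ms=15/4b +500.0ms=3/4b
5) 3000.0ms=9/2b +1000.0ms=3/2b
Σ=6b of 6 (90bpm 3/4) — PASS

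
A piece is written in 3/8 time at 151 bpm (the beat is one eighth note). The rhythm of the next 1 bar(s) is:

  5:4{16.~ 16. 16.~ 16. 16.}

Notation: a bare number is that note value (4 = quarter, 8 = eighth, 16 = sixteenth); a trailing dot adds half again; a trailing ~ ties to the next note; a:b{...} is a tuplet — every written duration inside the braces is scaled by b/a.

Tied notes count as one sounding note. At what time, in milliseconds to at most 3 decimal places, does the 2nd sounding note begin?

note 2 onset = 6/5b = 476.821ms

1. 0.0ms @ 0 + 476.821ms (6/5)
2. 476.821ms @ 6/5 + 476.821ms (6/5)
3. 953.642ms @ 12/5 + 238.411ms (3/5)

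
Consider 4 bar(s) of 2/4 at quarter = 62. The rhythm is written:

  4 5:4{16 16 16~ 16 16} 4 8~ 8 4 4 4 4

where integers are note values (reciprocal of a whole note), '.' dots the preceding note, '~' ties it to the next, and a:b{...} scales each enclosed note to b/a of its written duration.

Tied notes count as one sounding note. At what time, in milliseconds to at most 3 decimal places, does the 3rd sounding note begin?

1. 0.0ms @ 0 + 967.742ms (1)
2. 967.742ms @ 1 + 193.548ms (1/5)
3. 1161.29ms @ 6/5 + 193.548ms (1/5)
4. 1354.839ms @ 7/5 + 387.097ms (2/5)
5. 1741.935ms @ 9/5 + 193.548ms (1/5)
6. 1935.484ms @ 2 + 967.742ms (1)
7. 2903.226ms @ 3 + 967.742ms (1)
8. 3870.968ms @ 4 + 967.742ms (1)
9. 4838.71ms @ 5 + 967.742ms (1)
10. 5806.452ms @ 6 + 967.742ms (1)
11. 6774.194ms @ 7 + 967.742ms (1)

note 3 onset = 6/5b = 1161.29ms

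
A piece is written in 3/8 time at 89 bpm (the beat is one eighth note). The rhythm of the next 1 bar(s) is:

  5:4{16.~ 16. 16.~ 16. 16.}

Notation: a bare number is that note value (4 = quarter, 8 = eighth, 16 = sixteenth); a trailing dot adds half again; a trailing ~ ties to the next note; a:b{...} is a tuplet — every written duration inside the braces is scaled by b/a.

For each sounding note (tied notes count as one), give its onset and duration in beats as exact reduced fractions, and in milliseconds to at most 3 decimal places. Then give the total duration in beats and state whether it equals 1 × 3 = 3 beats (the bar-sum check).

1) 0.0ms=0b +808.989ms=6/5b
2) 808.989ms=6/5b +808.989ms=6/5b
3) 1617.978ms=12/5b +404.494ms=3/5b
Σ=3b of 3 (89bpm 3/8) — PASS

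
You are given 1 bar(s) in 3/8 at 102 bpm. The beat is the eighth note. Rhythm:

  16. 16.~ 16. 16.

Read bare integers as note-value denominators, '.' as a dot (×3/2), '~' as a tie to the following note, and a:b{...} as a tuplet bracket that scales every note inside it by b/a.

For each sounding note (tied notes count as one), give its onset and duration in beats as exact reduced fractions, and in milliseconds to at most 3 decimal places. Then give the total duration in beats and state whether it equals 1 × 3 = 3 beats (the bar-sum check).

1) 0.0ms=0b +441.176ms=3/4b
2) 441.176ms=3/4b +882.353ms=3/2b
3) 1323.529ms=9/4b +441.176ms=3/4b
Σ=3b of 3 (102bpm 3/8) — PASS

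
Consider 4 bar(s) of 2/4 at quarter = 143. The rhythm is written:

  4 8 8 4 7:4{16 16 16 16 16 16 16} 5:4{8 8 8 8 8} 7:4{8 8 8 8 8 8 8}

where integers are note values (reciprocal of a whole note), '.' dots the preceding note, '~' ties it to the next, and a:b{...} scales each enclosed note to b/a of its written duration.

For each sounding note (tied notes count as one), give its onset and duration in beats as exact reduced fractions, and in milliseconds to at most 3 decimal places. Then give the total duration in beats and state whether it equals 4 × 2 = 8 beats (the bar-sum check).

1) 0.0ms=0b +419.58ms=1b
2) 419.58ms=1b +209.79ms=1/2b
3) 629.371ms=3/2b +209.79ms=1/2b
4) 839.161ms=2b +419.58ms=1b
5) 1258.741ms=3b +59.94ms=1/7b
6) 1318.681ms=22/7b +59.94ms=1/7b
7) 1378.621ms=23/7b +59.94ms=1/7b
8) 1438.561ms=24/7b +59.94ms=1/7b
9) 1498.501ms=25/7b +59.94ms=1/7b
10) 1558.442ms=26/7b +59.94ms=1/7b
11) 1618.382ms=27/7b +59.94ms=1/7b
12) 1678.322ms=4b +167.832ms=2/5b
13) 1846.154ms=22/5b +167.832ms=2/5b
14) 2013.986ms=24/5b +167.832ms=2/5b
15) 2181.818ms=26/5b +167.832ms=2/5b
16) 2349.65ms=28/5b +167.832ms=2/5b
17) 2517.483ms=6b +119.88ms=2/7b
18) 2637.363ms=44/7b +119.88ms=2/7b
19) 2757.243ms=46/7b +119.88ms=2/7b
20) 2877.123ms=48/7b +119.88ms=2/7b
21) 2997.003ms=50/7b +119.88ms=2/7b
22) 3116.883ms=52/7b +119.88ms=2/7b
23) 3236.763ms=54/7b +119.88ms=2/7b
Σ=8b of 8 (143bpm 2/4) — PASS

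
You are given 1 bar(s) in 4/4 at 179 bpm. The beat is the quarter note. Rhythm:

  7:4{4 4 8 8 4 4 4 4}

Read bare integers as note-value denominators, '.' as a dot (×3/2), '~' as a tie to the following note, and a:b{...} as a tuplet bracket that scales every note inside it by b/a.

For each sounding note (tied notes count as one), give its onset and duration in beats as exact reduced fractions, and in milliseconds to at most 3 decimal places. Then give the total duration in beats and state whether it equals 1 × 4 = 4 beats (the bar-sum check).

1) 0.0ms=0b +191.54ms=4/7b
2) 191.54ms=4/7b +191.54ms=4/7b
3) 383.081ms=8/7b +95.77ms=2/7b
4) 478.851ms=10/7b +95.77ms=2/7b
5) 574.621ms=12/7b +191.54ms=4/7b
6) 766.161ms=16/7b +191.54ms=4/7b
7) 957.702ms=20/7b +191.54ms=4/7b
8) 1149.242ms=24/7b +191.54ms=4/7b
Σ=4b of 4 (179bpm 4/4) — PASS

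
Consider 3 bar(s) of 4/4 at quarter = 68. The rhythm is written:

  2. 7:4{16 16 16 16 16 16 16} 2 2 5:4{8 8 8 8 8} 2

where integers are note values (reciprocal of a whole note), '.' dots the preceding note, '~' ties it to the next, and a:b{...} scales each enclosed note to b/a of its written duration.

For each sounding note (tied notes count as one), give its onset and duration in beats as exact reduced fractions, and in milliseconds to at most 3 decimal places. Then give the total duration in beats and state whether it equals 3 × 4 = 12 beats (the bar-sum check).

1) 0.0ms=0b +2647.059ms=3b
2) 2647.059ms=3b +126.05ms=1/7b
3) 2773.109ms=22/7b +126.05ms=1/7b
4) 2899.16ms=23/7b +126.05ms=1/7b
5) 3025.21ms=24/7b +126.05ms=1/7b
6) 3151.261ms=25/7b +126.05ms=1/7b
7) 3277.311ms=26/7b +126.05ms=1/7b
8) 3403.361ms=27/7b +126.05ms=1/7b
9) 3529.412ms=4b +1764.706ms=2b
10) 5294.118ms=6b +1764.706ms=2b
11) 7058.824ms=8b +352.941ms=2/5b
12) 7411.765ms=42/5b +352.941ms=2/5b
13) 7764.706ms=44/5b +352.941ms=2/5b
14) 8117.647ms=46/5b +352.941ms=2/5b
15) 8470.588ms=48/5b +352.941ms=2/5b
16) 8823.529ms=10b +1764.706ms=2b
Σ=12b of 12 (68bpm 4/4) — PASS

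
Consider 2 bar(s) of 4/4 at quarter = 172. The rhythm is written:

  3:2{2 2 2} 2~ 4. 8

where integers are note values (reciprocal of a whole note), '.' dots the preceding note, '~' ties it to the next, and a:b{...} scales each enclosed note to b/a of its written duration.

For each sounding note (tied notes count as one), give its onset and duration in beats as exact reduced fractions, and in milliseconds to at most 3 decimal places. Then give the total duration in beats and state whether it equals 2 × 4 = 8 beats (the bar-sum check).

1) 0.0ms=0b +465.116ms=4/3b
2) 465.116ms=4/3b +465.116ms=4/3b
3) 930.233ms=8/3b +465.116ms=4/3b
4) 1395.349ms=4b +1220.93ms=7/2b
5) 2616.279ms=15/2b +174.419ms=1/2b
Σ=8b of 8 (172bpm 4/4) — PASS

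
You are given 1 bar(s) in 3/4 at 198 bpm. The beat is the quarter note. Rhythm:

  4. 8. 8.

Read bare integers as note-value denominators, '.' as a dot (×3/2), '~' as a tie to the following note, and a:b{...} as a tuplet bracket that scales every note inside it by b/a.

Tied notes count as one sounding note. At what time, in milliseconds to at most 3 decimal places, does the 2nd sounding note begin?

1. 0.0ms @ 0 + 454.545ms (3/2)
2. 454.545ms @ 3/2 + 227.273ms (3/4)
3. 681.818ms @ 9/4 + 227.273ms (3/4)

note 2 onset = 3/2b = 454.545ms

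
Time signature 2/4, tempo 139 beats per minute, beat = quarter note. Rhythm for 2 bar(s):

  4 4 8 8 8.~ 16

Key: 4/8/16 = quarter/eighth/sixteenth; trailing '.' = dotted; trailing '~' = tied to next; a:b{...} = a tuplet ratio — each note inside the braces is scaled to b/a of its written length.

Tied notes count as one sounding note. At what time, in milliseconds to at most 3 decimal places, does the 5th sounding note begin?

1. 0.0ms @ 0 + 431.655ms (1)
2. 431.655ms @ 1 + 431.655ms (1)
3. 863.309ms @ 2 + 215.827ms (1/2)
4. 1079.137ms @ 5/2 + 215.827ms (1/2)
5. 1294.964ms @ 3 + 431.655ms (1)

note 5 onset = 3b = 1294.964ms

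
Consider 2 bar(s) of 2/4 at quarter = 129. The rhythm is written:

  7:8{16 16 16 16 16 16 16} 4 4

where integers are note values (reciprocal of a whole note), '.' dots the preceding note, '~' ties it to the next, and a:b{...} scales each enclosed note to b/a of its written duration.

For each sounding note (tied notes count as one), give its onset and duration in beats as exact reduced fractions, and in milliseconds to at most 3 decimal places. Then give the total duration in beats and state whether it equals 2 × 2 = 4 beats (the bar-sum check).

1) 0.0ms=0b +132.89ms=2/7b
2) 132.89ms=2/7b +132.89ms=2/7b
3) 265.781ms=4/7b +132.89ms=2/7b
4) 398.671ms=6/7b +132.89ms=2/7b
5) 531.561ms=8/7b +132.89ms=2/7b
6) 664.452ms=10/7b +132.89ms=2/7b
7) 797.342ms=12/7b +132.89ms=2/7b
8) 930.233ms=2b +465.116ms=1b
9) 1395.349ms=3b +465.116ms=1b
Σ=4b of 4 (129bpm 2/4) — PASS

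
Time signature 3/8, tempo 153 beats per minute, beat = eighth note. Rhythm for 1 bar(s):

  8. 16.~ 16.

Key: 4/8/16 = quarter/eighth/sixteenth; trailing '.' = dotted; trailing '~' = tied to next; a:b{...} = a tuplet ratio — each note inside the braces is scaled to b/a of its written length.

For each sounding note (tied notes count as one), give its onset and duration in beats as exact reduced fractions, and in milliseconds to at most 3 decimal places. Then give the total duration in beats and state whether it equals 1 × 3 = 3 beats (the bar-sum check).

1) 0.0ms=0b +588.235ms=3/2b
2) 588.235ms=3/2b +588.235ms=3/2b
Σ=3b of 3 (153bpm 3/8) — PASS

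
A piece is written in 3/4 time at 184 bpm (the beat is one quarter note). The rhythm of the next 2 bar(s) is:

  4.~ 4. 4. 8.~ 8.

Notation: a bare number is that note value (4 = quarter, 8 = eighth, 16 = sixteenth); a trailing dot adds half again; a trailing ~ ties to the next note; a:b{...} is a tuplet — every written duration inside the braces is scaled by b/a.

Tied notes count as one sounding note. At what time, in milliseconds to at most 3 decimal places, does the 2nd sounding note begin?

1. 0.0ms @ 0 + 978.261ms (3)
2. 978.261ms @ 3 + 489.13ms (3/2)
3. 1467.391ms @ 9/2 + 489.13ms (3/2)

note 2 onset = 3b = 978.261ms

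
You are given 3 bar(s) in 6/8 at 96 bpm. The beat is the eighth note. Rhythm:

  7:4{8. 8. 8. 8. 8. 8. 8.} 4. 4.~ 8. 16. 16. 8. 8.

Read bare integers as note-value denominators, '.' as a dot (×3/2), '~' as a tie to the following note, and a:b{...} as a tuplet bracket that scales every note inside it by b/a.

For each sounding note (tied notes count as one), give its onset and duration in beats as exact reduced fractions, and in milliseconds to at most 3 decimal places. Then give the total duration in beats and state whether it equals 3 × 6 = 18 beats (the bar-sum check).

1) 0.0ms=0b +535.714ms=6/7b
2) 535.714ms=6/7b +535.714ms=6/7b
3) 1071.429ms=12/7b +535.714ms=6/7b
4) 1607.143ms=18/7b +535.714ms=6/7b
5) 2142.857ms=24/7b +535.714ms=6/7b
6) 2678.571ms=30/7b +535.714ms=6/7b
7) 3214.286ms=36/7b +535.714ms=6/7b
8) 3750.0ms=6b +1875.0ms=3b
9) 5625.0ms=9b +2812.5ms=9/2b
10) 8437.5ms=27/2b +468.75ms=3/4b
11) 8906.25ms=57/4b +468.75ms=3/4b
12) 9375.0ms=15b +937.5ms=3/2b
13) 10312.5ms=33/2b +937.5ms=3/2b
Σ=18b of 18 (96bpm 6/8) — PASS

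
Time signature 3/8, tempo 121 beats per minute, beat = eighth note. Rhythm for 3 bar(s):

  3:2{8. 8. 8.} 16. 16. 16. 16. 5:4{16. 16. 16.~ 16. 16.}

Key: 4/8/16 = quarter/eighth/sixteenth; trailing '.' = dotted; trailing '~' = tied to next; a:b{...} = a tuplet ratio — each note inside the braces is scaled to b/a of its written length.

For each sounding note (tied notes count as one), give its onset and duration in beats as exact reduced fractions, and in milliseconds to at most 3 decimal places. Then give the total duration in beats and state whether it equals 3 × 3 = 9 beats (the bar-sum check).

1) 0.0ms=0b +495.868ms=1b
2) 495.868ms=1b +495.868ms=1b
3) 991.736ms=2b +495.868ms=1b
4) 1487.603ms=3b +371.901ms=3/4b
5) 1859.504ms=15/4b +371.901ms=3/4b
6) 2231.405ms=9/2b +371.901ms=3/4b
7) 2603.306ms=21/4b +371.901ms=3/4b
8) 2975.207ms=6b +297.521ms=3/5b
9) 3272.727ms=33/5b +297.521ms=3/5b
10) 3570.248ms=36/5b +595.041ms=6/5b
11) 4165.289ms=42/5b +297.521ms=3/5b
Σ=9b of 9 (121bpm 3/8) — PASS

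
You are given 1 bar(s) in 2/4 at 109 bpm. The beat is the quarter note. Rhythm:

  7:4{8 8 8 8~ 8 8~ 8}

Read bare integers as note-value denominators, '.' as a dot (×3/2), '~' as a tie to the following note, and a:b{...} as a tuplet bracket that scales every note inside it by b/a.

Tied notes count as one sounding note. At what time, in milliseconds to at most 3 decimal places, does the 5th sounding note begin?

1. 0.0ms @ 0 + 157.274ms (2/7)
2. 157.274ms @ 2/7 + 157.274ms (2/7)
3. 314.548ms @ 4/7 + 157.274ms (2/7)
4. 471.822ms @ 6/7 + 314.548ms (4/7)
5. 786.37ms @ 10/7 + 314.548ms (4/7)

note 5 onset = 10/7b = 786.37ms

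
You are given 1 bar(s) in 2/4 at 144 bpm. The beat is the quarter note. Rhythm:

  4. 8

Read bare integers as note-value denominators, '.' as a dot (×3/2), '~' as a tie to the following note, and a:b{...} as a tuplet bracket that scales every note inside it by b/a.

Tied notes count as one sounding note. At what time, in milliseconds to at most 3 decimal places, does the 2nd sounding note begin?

1. 0.0ms @ 0 + 625.0ms (3/2)
2. 625.0ms @ 3/2 + 208.333ms (1/2)

note 2 onset = 3/2b = 625.0ms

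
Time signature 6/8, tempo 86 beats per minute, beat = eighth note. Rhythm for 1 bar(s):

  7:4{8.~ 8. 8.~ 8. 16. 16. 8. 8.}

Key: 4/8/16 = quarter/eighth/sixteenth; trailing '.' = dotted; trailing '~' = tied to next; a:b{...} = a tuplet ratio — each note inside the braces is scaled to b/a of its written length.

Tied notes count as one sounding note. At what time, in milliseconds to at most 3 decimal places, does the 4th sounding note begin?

1. 0.0ms @ 0 + 1196.013ms (12/7)
2. 1196.013ms @ 12/7 + 1196.013ms (12/7)
3. 2392.027ms @ 24/7 + 299.003ms (3/7)
4. 2691.03ms @ 27/7 + 299.003ms (3/7)
5. 2990.033ms @ 30/7 + 598.007ms (6/7)
6. 3588.04ms @ 36/7 + 598.007ms (6/7)

note 4 onset = 27/7b = 2691.03ms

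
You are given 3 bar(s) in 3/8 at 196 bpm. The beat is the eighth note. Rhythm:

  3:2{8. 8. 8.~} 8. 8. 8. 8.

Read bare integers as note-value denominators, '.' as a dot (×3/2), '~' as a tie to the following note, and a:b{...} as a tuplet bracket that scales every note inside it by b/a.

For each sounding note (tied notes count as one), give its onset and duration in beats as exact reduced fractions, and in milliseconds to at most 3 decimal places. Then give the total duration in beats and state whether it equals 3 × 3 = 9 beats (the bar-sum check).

1) 0.0ms=0b +306.122ms=1b
2) 306.122ms=1b +306.122ms=1b
3) 612.245ms=2b +765.306ms=5/2b
4) 1377.551ms=9/2b +459.184ms=3/2b
5) 1836.735ms=6b +459.184ms=3/2b
6) 2295.918ms=15/2b +459.184ms=3/2b
Σ=9b of 9 (196bpm 3/8) — PASS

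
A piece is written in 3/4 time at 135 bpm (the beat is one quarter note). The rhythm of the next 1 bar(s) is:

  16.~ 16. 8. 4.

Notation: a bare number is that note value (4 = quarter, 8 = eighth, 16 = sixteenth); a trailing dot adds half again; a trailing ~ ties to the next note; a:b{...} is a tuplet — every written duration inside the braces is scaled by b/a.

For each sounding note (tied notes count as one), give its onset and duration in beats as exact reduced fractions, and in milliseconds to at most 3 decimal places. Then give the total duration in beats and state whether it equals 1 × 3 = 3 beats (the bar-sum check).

1) 0.0ms=0b +333.333ms=3/4b
2) 333.333ms=3/4b +333.333ms=3/4b
3) 666.667ms=3/2b +666.667ms=3/2b
Σ=3b of 3 (135bpm 3/4) — PASS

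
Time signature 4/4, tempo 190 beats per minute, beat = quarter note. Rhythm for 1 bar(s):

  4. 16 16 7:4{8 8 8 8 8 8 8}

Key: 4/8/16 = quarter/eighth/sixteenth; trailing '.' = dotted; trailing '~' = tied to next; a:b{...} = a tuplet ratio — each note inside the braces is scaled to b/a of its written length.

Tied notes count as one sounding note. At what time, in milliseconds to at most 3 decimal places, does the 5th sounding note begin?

1. 0.0ms @ 0 + 473.684ms (3/2)
2. 473.684ms @ 3/2 + 78.947ms (1/4)
3. 552.632ms @ 7/4 + 78.947ms (1/4)
4. 631.579ms @ 2 + 90.226ms (2/7)
5. 721.805ms @ 16/7 + 90.226ms (2/7)
6. 812.03ms @ 18/7 + 90.226ms (2/7)
7. 902.256ms @ 20/7 + 90.226ms (2/7)
8. 992.481ms @ 22/7 + 90.226ms (2/7)
9. 1082.707ms @ 24/7 + 90.226ms (2/7)
10. 1172.932ms @ 26/7 + 90.226ms (2/7)

note 5 onset = 16/7b = 721.805ms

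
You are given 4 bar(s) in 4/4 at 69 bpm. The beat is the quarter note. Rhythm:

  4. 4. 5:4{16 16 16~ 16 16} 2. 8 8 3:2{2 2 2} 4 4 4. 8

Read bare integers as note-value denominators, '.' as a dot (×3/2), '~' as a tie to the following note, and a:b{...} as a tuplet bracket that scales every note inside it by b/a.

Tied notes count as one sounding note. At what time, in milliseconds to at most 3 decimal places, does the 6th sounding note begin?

1. 0.0ms @ 0 + 1304.348ms (3/2)
2. 1304.348ms @ 3/2 + 1304.348ms (3/2)
3. 2608.696ms @ 3 + 173.913ms (1/5)
4. 2782.609ms @ 16/5 + 173.913ms (1/5)
5. 2956.522ms @ 17/5 + 347.826ms (2/5)
6. 3304.348ms @ 19/5 + 173.913ms (1/5)
7. 3478.261ms @ 4 + 2608.696ms (3)
8. 6086.957ms @ 7 + 434.783ms (1/2)
9. 6521.739ms @ 15/2 + 434.783ms (1/2)
10. 6956.522ms @ 8 + 1159.42ms (4/3)
11. 8115.942ms @ 28/3 + 1159.42ms (4/3)
12. 9275.362ms @ 32/3 + 1159.42ms (4/3)
13. 10434.783ms @ 12 + 869.565ms (1)
14. 11304.348ms @ 13 + 869.565ms (1)
15. 12173.913ms @ 14 + 1304.348ms (3/2)
16. 13478.261ms @ 31/2 + 434.783ms (1/2)

note 6 onset = 19/5b = 3304.348ms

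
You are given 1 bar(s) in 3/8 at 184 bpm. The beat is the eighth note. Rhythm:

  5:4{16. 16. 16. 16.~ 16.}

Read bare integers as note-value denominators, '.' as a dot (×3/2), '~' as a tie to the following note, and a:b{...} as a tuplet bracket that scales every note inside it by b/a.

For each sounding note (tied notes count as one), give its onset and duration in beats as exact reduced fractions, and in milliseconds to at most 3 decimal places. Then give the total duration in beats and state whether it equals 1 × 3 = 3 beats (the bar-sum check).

1) 0.0ms=0b +195.652ms=3/5b
2) 195.652ms=3/5b +195.652ms=3/5b
3) 391.304ms=6/5b +195.652ms=3/5b
4) 586.957ms=9/5b +391.304ms=6/5b
Σ=3b of 3 (184bpm 3/8) — PASS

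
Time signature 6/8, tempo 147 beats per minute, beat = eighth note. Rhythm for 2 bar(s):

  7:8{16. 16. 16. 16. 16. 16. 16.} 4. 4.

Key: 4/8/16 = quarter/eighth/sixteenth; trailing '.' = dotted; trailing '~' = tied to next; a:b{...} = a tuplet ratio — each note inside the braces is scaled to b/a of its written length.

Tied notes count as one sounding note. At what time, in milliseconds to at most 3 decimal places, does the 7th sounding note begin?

1. 0.0ms @ 0 + 349.854ms (6/7)
2. 349.854ms @ 6/7 + 349.854ms (6/7)
3. 699.708ms @ 12/7 + 349.854ms (6/7)
4. 1049.563ms @ 18/7 + 349.854ms (6/7)
5. 1399.417ms @ 24/7 + 349.854ms (6/7)
6. 1749.271ms @ 30/7 + 349.854ms (6/7)
7. 2099.125ms @ 36/7 + 349.854ms (6/7)
8. 2448.98ms @ 6 + 1224.49ms (3)
9. 3673.469ms @ 9 + 1224.49ms (3)

note 7 onset = 36/7b = 2099.125ms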